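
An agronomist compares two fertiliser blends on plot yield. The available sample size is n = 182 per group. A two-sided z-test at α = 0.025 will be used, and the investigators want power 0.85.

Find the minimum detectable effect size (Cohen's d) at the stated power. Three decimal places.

Required noncentrality: δ = z_{0.0125} + z_{0.15} = 2.241 + 1.036 = 3.278.
(The second rejection-region term Φ(−δ − z_{α/2}) is negligible and dropped.)
δ = d·√(n/2) ⇒ d = δ/√(n/2) = 3.278/√(182/2) = 0.3436.

d ≈ 0.344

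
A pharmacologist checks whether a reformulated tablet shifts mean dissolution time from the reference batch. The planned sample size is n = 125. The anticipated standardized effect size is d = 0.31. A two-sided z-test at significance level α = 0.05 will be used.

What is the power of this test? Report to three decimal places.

Power ≈ 0.934

Noncentrality parameter: δ = d·√n = 0.31 × √125 = 3.4659
Two-sided α = 0.05 → critical value z_{0.025} = 1.960.
Power = Φ(δ − 1.960) + Φ(−δ − 1.960) = Φ(1.506) + Φ(-5.426) = 0.9340 + 0.0000 = 0.9340.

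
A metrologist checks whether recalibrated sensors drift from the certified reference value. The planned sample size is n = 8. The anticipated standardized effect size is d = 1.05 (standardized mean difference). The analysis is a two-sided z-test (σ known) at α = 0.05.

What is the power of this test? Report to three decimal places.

Power ≈ 0.844

Noncentrality parameter: δ = d·√n = 1.05 × √8 = 2.9698
Two-sided α = 0.05 → critical value z_{0.025} = 1.960.
Power = Φ(δ − 1.960) + Φ(−δ − 1.960) = Φ(1.010) + Φ(-4.930) = 0.8437 + 0.0000 = 0.8437.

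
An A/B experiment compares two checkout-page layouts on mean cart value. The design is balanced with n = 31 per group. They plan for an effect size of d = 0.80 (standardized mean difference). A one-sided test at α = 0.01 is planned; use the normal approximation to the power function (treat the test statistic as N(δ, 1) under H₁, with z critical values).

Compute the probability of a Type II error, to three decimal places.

Noncentrality parameter: δ = d·√(n/2) = 0.80 × √(31/2) = 3.1496
One-sided α = 0.01 → critical value z_{0.01} = 2.326.
Power = P(Z > 2.326 − δ) = Φ(0.823) = 0.7948.
Type II error: β = 1 − power = 1 − 0.7948 = 0.2052.

β ≈ 0.205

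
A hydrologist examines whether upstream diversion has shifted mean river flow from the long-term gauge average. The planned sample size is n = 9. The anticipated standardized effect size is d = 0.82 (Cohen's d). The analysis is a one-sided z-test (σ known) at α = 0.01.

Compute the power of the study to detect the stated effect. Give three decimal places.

Power ≈ 0.553

Noncentrality parameter: δ = d·√n = 0.82 × √9 = 2.4600
Critical value for a one-sided test at α = 0.01: z_α = 2.326.
Power = Φ(δ − 2.326) = Φ(0.134) = 0.5532.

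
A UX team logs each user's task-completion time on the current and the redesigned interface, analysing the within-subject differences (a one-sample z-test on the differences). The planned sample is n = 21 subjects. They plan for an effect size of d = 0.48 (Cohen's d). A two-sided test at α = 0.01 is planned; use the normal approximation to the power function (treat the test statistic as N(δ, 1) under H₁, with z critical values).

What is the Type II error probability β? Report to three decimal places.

β ≈ 0.647

Noncentrality parameter: δ = d·√n = 0.48 × √21 = 2.1996
Critical value for a two-sided test at α = 0.01: z_{α/2} = 2.576.
Power = Φ(δ − 2.576) + Φ(−δ − 2.576) = Φ(-0.376) + Φ(-4.775) = 0.3534 + 0.0000 = 0.3534.
Type II error: β = 1 − power = 1 − 0.3534 = 0.6466.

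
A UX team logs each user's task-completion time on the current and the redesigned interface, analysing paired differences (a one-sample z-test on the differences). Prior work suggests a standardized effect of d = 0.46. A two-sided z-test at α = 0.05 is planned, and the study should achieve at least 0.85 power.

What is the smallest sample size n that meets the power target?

n = 43

Set Φ(δ − 1.960) = 0.85; then δ − 1.960 = Φ⁻¹(0.85) = 1.036, giving δ = 2.996.
(Ignoring the negligible lower-tail rejection probability gives the usual closed-form inversion.)
δ = d·√n ⇒ n = (δ/d)² = (2.996 / 0.46)² = 42.43.
Rounding up, n = 43.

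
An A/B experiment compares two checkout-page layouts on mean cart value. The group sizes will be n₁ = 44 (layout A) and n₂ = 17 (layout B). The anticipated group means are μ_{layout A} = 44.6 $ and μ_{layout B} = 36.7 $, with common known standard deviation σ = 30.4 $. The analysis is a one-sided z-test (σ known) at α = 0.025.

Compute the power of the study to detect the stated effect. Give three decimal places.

Power ≈ 0.147

Standardized effect: d = |μ_{layout A} − μ_{layout B}| / σ = |44.6 − 36.7| / 30.4 = 0.2599
Noncentrality parameter: δ = d / √(1/n₁ + 1/n₂) = 0.2599 / √(1/44 + 1/17) = 0.9100
Critical value for a one-sided test at α = 0.025: z_α = 1.960.
Power = P(Z > 1.960 − δ) = Φ(-1.050) = 0.1469.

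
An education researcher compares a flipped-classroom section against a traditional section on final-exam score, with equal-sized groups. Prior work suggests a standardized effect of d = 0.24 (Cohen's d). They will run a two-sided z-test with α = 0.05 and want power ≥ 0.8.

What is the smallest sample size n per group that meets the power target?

Set Φ(δ − 1.960) = 0.8; then δ − 1.960 = Φ⁻¹(0.8) = 0.842, giving δ = 2.802.
(For δ > 0 the lower-tail rejection region contributes negligibly to power, so the one-term inversion is standard.)
δ = d·√(n/2) ⇒ n = 2(δ/d)² = 2 × (2.802 / 0.24)² = 272.53.
Rounding up, n = 273 per group.

n = 273 per group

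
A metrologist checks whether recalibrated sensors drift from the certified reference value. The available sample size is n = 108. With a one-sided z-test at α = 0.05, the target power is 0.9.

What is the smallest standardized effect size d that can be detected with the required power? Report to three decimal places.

Need Φ(δ − 1.645) = 0.9, so δ = 1.645 + 1.282 = 2.926.
δ = d·√n ⇒ d = δ/√n = 2.926/√108 = 0.2816.

d ≈ 0.282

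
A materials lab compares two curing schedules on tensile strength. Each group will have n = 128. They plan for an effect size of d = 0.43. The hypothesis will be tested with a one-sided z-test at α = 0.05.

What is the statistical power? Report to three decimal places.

Noncentrality parameter: δ = d·√(n/2) = 0.43 × √(128/2) = 3.4400
Critical value for a one-sided test at α = 0.05: z_α = 1.645.
Power = P(Z > 1.645 − δ) = Φ(1.795) = 0.9637.

Power ≈ 0.964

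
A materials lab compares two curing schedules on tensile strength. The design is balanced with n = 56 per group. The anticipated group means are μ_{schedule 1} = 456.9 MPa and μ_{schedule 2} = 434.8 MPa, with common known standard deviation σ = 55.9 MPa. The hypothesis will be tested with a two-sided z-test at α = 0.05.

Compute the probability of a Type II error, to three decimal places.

Standardized effect: d = |μ_{schedule 1} − μ_{schedule 2}| / σ = |456.9 − 434.8| / 55.9 = 0.3953
Noncentrality parameter: δ = d·√(n/2) = 0.3953 × √(56/2) = 2.0920
Critical value for a two-sided test at α = 0.05: z_{α/2} = 1.960.
Power = Φ(δ − 1.960) + Φ(−δ − 1.960) = Φ(0.132) + Φ(-4.052) = 0.5525 + 0.0000 = 0.5525.
Type II error: β = 1 − power = 1 − 0.5525 = 0.4475.

β ≈ 0.447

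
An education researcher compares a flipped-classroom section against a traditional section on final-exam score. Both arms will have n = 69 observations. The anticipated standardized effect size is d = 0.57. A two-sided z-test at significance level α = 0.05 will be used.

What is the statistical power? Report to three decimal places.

Power ≈ 0.917

Noncentrality parameter: δ = d·√(n/2) = 0.57 × √(69/2) = 3.3480
Critical value for a two-sided test at α = 0.05: z_{α/2} = 1.960.
Power = Φ(δ − 1.960) + Φ(−δ − 1.960) = Φ(1.388) + Φ(-5.308) = 0.9174 + 0.0000 = 0.9174.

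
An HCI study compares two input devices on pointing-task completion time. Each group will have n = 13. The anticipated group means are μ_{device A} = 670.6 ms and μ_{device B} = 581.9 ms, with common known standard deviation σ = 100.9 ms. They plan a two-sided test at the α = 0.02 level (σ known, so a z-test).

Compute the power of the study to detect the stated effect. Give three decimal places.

Power ≈ 0.466

Standardized effect: d = |μ_{device A} − μ_{device B}| / σ = |670.6 − 581.9| / 100.9 = 0.8791
Noncentrality parameter: δ = d·√(n/2) = 0.8791 × √(13/2) = 2.2412
Critical value for a two-sided test at α = 0.02: z_{α/2} = 2.326.
Power = Φ(δ − 2.326) + Φ(−δ − 2.326) = Φ(-0.085) + Φ(-4.568) = 0.4661 + 0.0000 = 0.4661.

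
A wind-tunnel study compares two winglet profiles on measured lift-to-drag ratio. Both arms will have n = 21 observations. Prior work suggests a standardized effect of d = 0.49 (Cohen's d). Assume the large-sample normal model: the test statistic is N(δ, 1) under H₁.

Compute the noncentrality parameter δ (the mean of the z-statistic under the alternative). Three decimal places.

δ = d·√(n/2) = 0.49 × √(21/2) = 1.5878

δ ≈ 1.588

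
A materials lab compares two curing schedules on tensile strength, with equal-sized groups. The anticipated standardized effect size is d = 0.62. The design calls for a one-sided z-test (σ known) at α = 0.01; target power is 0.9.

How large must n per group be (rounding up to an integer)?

For power 0.9 need Φ(δ − z_{0.01}) = 0.9, so δ = z_{0.01} + z_{0.10} = 2.326 + 1.282 = 3.608.
δ = d·√(n/2) ⇒ n = 2(δ/d)² = 2 × (3.608 / 0.62)² = 67.73.
Rounding up, n = 68 per group.

n = 68 per group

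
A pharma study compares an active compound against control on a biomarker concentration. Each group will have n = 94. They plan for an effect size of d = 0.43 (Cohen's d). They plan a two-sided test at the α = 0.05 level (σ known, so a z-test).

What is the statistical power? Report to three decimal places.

Power ≈ 0.838

Noncentrality parameter: δ = d·√(n/2) = 0.43 × √(94/2) = 2.9479
Critical value for a two-sided test at α = 0.05: z_{α/2} = 1.960.
Power = Φ(δ − 1.960) + Φ(−δ − 1.960) = Φ(0.988) + Φ(-4.908) = 0.8384 + 0.0000 = 0.8384.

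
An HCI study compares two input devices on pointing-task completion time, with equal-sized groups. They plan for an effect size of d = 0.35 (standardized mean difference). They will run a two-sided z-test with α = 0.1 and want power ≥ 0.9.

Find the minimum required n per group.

n = 140 per group

Set Φ(δ − 1.645) = 0.9; then δ − 1.645 = Φ⁻¹(0.9) = 1.282, giving δ = 2.926.
(The Φ(−δ − z_{α/2}) term is vanishingly small for δ > 0 and is dropped in the standard sample-size formula.)
δ = d·√(n/2) ⇒ n = 2(δ/d)² = 2 × (2.926 / 0.35)² = 139.82.
Round up to the next whole unit.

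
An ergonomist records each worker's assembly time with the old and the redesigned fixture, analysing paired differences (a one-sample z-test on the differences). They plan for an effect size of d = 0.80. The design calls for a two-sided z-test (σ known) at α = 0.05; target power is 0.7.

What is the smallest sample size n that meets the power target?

n = 10

For power 0.7 need Φ(δ − z_{0.025}) = 0.7, so δ = z_{0.025} + z_{0.30} = 1.960 + 0.524 = 2.484.
(Ignoring the negligible lower-tail rejection probability gives the usual closed-form inversion.)
δ = d·√n ⇒ n = (δ/d)² = (2.484 / 0.80)² = 9.64.
Round up to the next whole unit.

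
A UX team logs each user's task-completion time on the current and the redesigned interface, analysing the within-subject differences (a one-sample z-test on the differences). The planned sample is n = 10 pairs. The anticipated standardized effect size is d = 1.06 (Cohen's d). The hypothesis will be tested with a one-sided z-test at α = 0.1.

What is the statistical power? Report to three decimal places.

Noncentrality parameter: δ = d·√n = 1.06 × √10 = 3.3520
Critical value for a one-sided test at α = 0.1: z_α = 1.282.
Power = P(Z > 1.282 − δ) = Φ(2.070) = 0.9808.

Power ≈ 0.981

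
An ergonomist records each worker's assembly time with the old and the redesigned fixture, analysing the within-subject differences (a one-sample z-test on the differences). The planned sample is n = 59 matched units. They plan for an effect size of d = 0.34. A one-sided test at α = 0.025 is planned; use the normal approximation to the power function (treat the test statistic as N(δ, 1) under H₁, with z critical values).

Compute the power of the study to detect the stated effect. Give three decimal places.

Noncentrality parameter: δ = d·√n = 0.34 × √59 = 2.6116
Critical value for a one-sided test at α = 0.025: z_α = 1.960.
Power = P(Z > 1.960 − δ) = Φ(0.652) = 0.7427.

Power ≈ 0.743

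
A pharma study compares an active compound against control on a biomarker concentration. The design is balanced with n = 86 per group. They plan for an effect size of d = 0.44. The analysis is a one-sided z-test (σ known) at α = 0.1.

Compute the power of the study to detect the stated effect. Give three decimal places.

Power ≈ 0.946

Noncentrality parameter: δ = d·√(n/2) = 0.44 × √(86/2) = 2.8853
Critical value for a one-sided test at α = 0.1: z_α = 1.282.
Power = P(Z > 1.282 − δ) = Φ(1.604) = 0.9456.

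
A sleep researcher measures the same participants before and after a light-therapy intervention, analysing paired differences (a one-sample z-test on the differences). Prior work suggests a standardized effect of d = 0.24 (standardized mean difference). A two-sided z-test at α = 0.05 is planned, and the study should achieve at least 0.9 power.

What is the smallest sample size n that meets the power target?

n = 183

For power 0.9 need Φ(δ − z_{0.025}) = 0.9, so δ = z_{0.025} + z_{0.10} = 1.960 + 1.282 = 3.242.
(For δ > 0 the lower-tail rejection region contributes negligibly to power, so the one-term inversion is standard.)
δ = d·√n ⇒ n = (δ/d)² = (3.242 / 0.24)² = 182.42.
Rounding up, n = 183.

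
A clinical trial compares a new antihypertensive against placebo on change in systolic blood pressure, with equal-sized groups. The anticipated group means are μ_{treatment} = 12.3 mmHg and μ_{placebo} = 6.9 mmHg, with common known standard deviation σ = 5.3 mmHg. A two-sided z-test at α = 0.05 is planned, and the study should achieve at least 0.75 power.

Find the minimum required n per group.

n = 14 per group

Standardized effect: d = |μ_{treatment} − μ_{placebo}| / σ = |12.3 − 6.9| / 5.3 = 1.0189
Set Φ(δ − 1.960) = 0.75; then δ − 1.960 = Φ⁻¹(0.75) = 0.674, giving δ = 2.634.
(Ignoring the negligible lower-tail rejection probability gives the usual closed-form inversion.)
δ = d·√(n/2) ⇒ n = 2(δ/d)² = 2 × (2.634 / 1.0189)² = 13.37.
Rounding up, n = 14 per group.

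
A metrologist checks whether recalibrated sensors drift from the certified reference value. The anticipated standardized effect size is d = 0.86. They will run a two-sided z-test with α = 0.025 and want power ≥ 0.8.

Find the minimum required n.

Set Φ(δ − 2.241) = 0.8; then δ − 2.241 = Φ⁻¹(0.8) = 0.842, giving δ = 3.083.
(For δ > 0 the lower-tail rejection region contributes negligibly to power, so the one-term inversion is standard.)
δ = d·√n ⇒ n = (δ/d)² = (3.083 / 0.86)² = 12.85.
Rounding up, n = 13.

n = 13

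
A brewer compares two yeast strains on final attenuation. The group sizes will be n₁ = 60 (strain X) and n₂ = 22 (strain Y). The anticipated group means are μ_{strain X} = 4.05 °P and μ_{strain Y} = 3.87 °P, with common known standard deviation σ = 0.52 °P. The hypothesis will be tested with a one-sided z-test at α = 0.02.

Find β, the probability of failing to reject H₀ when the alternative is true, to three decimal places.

Standardized effect: d = |μ_{strain X} − μ_{strain Y}| / σ = |4.05 − 3.87| / 0.52 = 0.3462
Noncentrality parameter: δ = d / √(1/n₁ + 1/n₂) = 0.3462 / √(1/60 + 1/22) = 1.3888
One-sided α = 0.02 → critical value z_{0.02} = 2.054.
Power = Φ(δ − 2.054) = Φ(-0.665) = 0.2531.
Type II error: β = 1 − power = 1 − 0.2531 = 0.7469.

β ≈ 0.747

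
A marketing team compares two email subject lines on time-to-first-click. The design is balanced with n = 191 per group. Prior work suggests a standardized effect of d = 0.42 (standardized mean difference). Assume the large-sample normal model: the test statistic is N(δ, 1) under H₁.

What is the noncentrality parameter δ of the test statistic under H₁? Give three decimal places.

δ ≈ 4.104

The noncentrality parameter scales effect size by the design's sample-size factor: δ = d·√(n/2) = 0.42 × √(191/2) = 4.1044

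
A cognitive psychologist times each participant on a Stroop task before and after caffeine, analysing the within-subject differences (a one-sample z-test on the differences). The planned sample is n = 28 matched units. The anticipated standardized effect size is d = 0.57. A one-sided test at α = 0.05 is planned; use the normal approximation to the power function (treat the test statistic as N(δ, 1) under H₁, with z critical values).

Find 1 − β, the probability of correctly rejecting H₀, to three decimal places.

Noncentrality parameter: δ = d·√n = 0.57 × √28 = 3.0162
Critical value for a one-sided test at α = 0.05: z_α = 1.645.
Power = Φ(δ − 1.645) = Φ(1.371) = 0.9149.

Power ≈ 0.915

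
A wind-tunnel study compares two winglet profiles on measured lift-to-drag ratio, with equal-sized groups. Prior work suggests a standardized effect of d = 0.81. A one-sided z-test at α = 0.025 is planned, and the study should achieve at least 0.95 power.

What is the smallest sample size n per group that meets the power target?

Set Φ(δ − 1.960) = 0.95; then δ − 1.960 = Φ⁻¹(0.95) = 1.645, giving δ = 3.605.
δ = d·√(n/2) ⇒ n = 2(δ/d)² = 2 × (3.605 / 0.81)² = 39.61.
Rounding up, n = 40 per group.

n = 40 per group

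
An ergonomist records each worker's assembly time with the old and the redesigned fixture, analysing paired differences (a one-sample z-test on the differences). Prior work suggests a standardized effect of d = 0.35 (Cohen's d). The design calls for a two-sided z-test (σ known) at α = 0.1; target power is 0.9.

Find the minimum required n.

For power 0.9 need Φ(δ − z_{0.05}) = 0.9, so δ = z_{0.05} + z_{0.10} = 1.645 + 1.282 = 2.926.
(For δ > 0 the lower-tail rejection region contributes negligibly to power, so the one-term inversion is standard.)
δ = d·√n ⇒ n = (δ/d)² = (2.926 / 0.35)² = 69.91.
Round up to the next whole unit.

n = 70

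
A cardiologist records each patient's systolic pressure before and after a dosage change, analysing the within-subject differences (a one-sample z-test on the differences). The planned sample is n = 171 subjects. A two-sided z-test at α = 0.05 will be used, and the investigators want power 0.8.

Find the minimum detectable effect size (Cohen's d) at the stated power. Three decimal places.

d ≈ 0.214

Need Φ(δ − 1.960) = 0.8, so δ = 1.960 + 0.842 = 2.802.
(Lower-tail contribution to power is negligible for δ > 0.)
δ = d·√n ⇒ d = δ/√n = 2.802/√171 = 0.2142.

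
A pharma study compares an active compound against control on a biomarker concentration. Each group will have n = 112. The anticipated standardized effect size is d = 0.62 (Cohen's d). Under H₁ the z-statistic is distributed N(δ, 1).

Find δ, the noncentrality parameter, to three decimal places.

δ = d·√(n/2) = 0.62 × √(112/2) = 4.6397

δ ≈ 4.640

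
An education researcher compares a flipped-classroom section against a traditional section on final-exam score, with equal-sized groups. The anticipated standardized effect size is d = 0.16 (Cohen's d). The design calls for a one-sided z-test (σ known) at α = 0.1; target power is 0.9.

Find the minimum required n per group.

Set Φ(δ − 1.282) = 0.9; then δ − 1.282 = Φ⁻¹(0.9) = 1.282, giving δ = 2.563.
δ = d·√(n/2) ⇒ n = 2(δ/d)² = 2 × (2.563 / 0.16)² = 513.24.
Rounding up, n = 514 per group.

n = 514 per group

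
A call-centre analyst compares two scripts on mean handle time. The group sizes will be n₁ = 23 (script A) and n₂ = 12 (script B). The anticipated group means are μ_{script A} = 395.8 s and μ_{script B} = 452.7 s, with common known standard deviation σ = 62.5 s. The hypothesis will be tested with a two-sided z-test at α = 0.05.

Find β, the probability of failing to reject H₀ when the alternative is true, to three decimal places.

β ≈ 0.275

Standardized effect: d = |μ_{script A} − μ_{script B}| / σ = |395.8 − 452.7| / 62.5 = 0.9104
Noncentrality parameter: δ = d / √(1/n₁ + 1/n₂) = 0.9104 / √(1/23 + 1/12) = 2.5565
Critical value for a two-sided test at α = 0.05: z_{α/2} = 1.960.
Power = Φ(δ − 1.960) + Φ(−δ − 1.960) = Φ(0.597) + Φ(-4.517) = 0.7246 + 0.0000 = 0.7246.
Type II error: β = 1 − power = 1 − 0.7246 = 0.2754.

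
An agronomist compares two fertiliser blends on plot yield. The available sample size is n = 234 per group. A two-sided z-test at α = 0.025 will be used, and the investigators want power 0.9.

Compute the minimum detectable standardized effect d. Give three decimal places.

Need Φ(δ − 2.241) = 0.9, so δ = 2.241 + 1.282 = 3.523.
(The second rejection-region term Φ(−δ − z_{α/2}) is negligible and dropped.)
δ = d·√(n/2) ⇒ d = δ/√(n/2) = 3.523/√(234/2) = 0.3257.

d ≈ 0.326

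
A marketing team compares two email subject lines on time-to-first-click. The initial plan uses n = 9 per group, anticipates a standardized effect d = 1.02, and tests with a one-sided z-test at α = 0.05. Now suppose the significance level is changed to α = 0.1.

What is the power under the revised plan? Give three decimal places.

Power ≈ 0.811

δ = d·√(n/2) = 1.02 × √(9/2) = 2.1637 (unchanged). New critical value: z_{0.1} = 1.282.
Revised power = P(Z > 1.282 − δ) = Φ(0.882) = 0.8112.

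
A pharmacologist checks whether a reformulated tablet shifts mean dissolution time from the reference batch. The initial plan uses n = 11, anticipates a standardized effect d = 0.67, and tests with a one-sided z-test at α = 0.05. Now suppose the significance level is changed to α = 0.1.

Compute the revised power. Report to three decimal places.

δ = d·√n = 0.67 × √11 = 2.2221 (unchanged). New critical value: z_{0.1} = 1.282.
Revised power = P(Z > 1.282 − δ) = Φ(0.941) = 0.8265.

Power ≈ 0.827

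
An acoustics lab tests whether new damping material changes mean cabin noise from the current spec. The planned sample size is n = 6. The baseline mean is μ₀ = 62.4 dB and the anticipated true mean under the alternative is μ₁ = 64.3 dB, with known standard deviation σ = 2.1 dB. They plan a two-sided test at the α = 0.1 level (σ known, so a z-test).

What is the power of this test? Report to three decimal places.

Power ≈ 0.716

Standardized effect: d = |μ₁ − μ₀| / σ = |64.3 − 62.4| / 2.1 = 0.9048
Noncentrality parameter: δ = d·√n = 0.9048 × √6 = 2.2162
Critical value for a two-sided test at α = 0.1: z_{α/2} = 1.645.
Power = Φ(δ − 1.645) + Φ(−δ − 1.645) = Φ(0.571) + Φ(-3.861) = 0.7161 + 0.0001 = 0.7162.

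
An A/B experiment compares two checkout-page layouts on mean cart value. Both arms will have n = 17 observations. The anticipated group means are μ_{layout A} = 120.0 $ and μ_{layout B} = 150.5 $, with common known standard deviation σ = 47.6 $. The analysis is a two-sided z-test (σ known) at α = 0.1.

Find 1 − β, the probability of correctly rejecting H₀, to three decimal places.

Standardized effect: d = |μ_{layout A} − μ_{layout B}| / σ = |120.0 − 150.5| / 47.6 = 0.6408
Noncentrality parameter: δ = d·√(n/2) = 0.6408 × √(17/2) = 1.8681
Critical value for a two-sided test at α = 0.1: z_{α/2} = 1.645.
Power = Φ(δ − 1.645) + Φ(−δ − 1.645) = Φ(0.223) + Φ(-3.513) = 0.5883 + 0.0002 = 0.5886.

Power ≈ 0.589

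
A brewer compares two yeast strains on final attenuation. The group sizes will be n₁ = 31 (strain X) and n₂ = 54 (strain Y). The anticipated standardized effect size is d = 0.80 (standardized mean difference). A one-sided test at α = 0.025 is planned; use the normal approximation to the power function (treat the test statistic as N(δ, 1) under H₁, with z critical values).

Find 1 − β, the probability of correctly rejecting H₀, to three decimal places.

Noncentrality parameter: δ = d / √(1/n₁ + 1/n₂) = 0.80 / √(1/31 + 1/54) = 3.5502
Critical value for a one-sided test at α = 0.025: z_α = 1.960.
Power = P(Z > 1.960 − δ) = Φ(1.590) = 0.9441.

Power ≈ 0.944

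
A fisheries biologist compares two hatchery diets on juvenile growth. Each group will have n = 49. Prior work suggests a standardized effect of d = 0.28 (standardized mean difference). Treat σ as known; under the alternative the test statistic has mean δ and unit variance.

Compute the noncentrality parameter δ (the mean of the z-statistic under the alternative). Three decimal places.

The noncentrality parameter scales effect size by the design's sample-size factor: δ = d·√(n/2) = 0.28 × √(49/2) = 1.3859

δ ≈ 1.386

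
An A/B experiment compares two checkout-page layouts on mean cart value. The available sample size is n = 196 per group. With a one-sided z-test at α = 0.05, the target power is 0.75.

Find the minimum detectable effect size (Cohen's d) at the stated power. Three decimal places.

d ≈ 0.234

Need Φ(δ − 1.645) = 0.75, so δ = 1.645 + 0.674 = 2.319.
δ = d·√(n/2) ⇒ d = δ/√(n/2) = 2.319/√(196/2) = 0.2343.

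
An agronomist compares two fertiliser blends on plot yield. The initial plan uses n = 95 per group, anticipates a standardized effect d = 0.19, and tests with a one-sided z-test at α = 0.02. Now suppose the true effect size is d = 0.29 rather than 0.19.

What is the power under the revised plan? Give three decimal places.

Power ≈ 0.478

With d = 0.29: δ = d·√(n/2) = 0.29 × √(95/2) = 1.9987. Critical value z_{0.02} = 2.054.
Revised power = P(Z > 2.054 − δ) = Φ(-0.055) = 0.4780.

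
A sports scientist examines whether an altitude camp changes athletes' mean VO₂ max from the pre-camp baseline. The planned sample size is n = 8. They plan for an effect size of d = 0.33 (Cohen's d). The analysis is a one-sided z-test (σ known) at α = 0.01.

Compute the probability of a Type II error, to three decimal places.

Noncentrality parameter: δ = d·√n = 0.33 × √8 = 0.9334
Critical value for a one-sided test at α = 0.01: z_α = 2.326.
Power = P(Z > 2.326 − δ) = Φ(-1.393) = 0.0818.
Type II error: β = 1 − power = 1 − 0.0818 = 0.9182.

β ≈ 0.918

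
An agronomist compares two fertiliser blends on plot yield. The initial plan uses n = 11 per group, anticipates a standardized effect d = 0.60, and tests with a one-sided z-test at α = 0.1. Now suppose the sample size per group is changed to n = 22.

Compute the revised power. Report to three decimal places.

With n = 22 per group: δ = d·√(n/2) = 0.60 × √(22/2) = 1.9900. Critical value z_{0.1} = 1.282.
Revised power = P(Z > 1.282 − δ) = Φ(0.708) = 0.7607.

Power ≈ 0.761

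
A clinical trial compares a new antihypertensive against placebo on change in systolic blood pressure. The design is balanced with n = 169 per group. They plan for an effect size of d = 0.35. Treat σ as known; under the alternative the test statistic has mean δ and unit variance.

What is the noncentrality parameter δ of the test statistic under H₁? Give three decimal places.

δ ≈ 3.217

δ = d·√(n/2) = 0.35 × √(169/2) = 3.2173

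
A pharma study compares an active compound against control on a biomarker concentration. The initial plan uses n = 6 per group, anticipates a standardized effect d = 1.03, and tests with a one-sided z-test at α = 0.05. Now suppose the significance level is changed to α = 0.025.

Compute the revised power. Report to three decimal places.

δ = d·√(n/2) = 1.03 × √(6/2) = 1.7840 (unchanged). New critical value: z_{0.025} = 1.960.
Revised power = P(Z > 1.960 − δ) = Φ(-0.176) = 0.4302.

Power ≈ 0.430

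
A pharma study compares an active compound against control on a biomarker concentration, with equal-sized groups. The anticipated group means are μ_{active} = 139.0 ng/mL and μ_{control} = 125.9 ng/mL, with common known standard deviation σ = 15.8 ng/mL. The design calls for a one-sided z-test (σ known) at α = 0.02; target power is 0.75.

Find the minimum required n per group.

n = 22 per group

Standardized effect: d = |μ_{active} − μ_{control}| / σ = |139.0 − 125.9| / 15.8 = 0.8291
Set Φ(δ − 2.054) = 0.75; then δ − 2.054 = Φ⁻¹(0.75) = 0.674, giving δ = 2.728.
δ = d·√(n/2) ⇒ n = 2(δ/d)² = 2 × (2.728 / 0.8291)² = 21.66.
Round up to the next whole unit.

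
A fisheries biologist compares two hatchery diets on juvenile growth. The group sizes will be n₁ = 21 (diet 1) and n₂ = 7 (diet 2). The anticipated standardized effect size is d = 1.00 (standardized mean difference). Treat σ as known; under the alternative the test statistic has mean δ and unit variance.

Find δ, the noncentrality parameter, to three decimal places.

The noncentrality parameter scales effect size by the design's sample-size factor: δ = d / √(1/n₁ + 1/n₂) = 1.00 / √(1/21 + 1/7) = 2.2913

δ ≈ 2.291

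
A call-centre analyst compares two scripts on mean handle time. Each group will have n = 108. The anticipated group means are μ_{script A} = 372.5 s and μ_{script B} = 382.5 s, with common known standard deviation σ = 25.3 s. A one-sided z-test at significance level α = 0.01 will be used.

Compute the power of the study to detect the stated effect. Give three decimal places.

Standardized effect: d = |μ_{script A} − μ_{script B}| / σ = |372.5 − 382.5| / 25.3 = 0.3953
Noncentrality parameter: δ = d·√(n/2) = 0.3953 × √(108/2) = 2.9045
Critical value for a one-sided test at α = 0.01: z_α = 2.326.
Power = Φ(δ − 2.326) = Φ(0.578) = 0.7184.

Power ≈ 0.718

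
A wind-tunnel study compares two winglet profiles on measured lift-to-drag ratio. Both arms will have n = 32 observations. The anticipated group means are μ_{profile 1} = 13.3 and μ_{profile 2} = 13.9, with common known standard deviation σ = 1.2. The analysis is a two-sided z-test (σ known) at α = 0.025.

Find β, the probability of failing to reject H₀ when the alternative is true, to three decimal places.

β ≈ 0.595

Standardized effect: d = |μ_{profile 1} − μ_{profile 2}| / σ = |13.3 − 13.9| / 1.2 = 0.5000
Noncentrality parameter: δ = d·√(n/2) = 0.5000 × √(32/2) = 2.0000
Two-sided α = 0.025 → critical value z_{0.0125} = 2.241.
Power = Φ(δ − 2.241) + Φ(−δ − 2.241) = Φ(-0.241) + Φ(-4.241) = 0.4046 + 0.0000 = 0.4046.
Type II error: β = 1 − power = 1 − 0.4046 = 0.5954.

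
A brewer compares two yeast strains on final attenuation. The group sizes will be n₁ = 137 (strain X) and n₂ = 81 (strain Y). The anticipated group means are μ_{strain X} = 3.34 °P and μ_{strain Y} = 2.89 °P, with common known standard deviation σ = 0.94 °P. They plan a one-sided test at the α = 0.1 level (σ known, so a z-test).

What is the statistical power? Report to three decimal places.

Standardized effect: d = |μ_{strain X} − μ_{strain Y}| / σ = |3.34 − 2.89| / 0.94 = 0.4787
Noncentrality parameter: δ = d / √(1/n₁ + 1/n₂) = 0.4787 / √(1/137 + 1/81) = 3.4155
One-sided α = 0.1 → critical value z_{0.1} = 1.282.
Power = P(Z > 1.282 − δ) = Φ(2.134) = 0.9836.

Power ≈ 0.984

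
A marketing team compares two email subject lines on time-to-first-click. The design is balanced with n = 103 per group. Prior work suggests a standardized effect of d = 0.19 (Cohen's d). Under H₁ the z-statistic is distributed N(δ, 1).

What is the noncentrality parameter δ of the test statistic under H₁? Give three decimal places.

δ = d·√(n/2) = 0.19 × √(103/2) = 1.3635

δ ≈ 1.364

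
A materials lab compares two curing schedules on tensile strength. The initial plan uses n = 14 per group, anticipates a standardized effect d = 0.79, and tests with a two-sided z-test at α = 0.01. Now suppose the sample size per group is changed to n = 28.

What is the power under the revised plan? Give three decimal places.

Power ≈ 0.648

With n = 28 per group: δ = d·√(n/2) = 0.79 × √(28/2) = 2.9559. Critical value z_{0.005} = 2.576.
Revised power = Φ(δ − 2.576) + Φ(−δ − 2.576) = Φ(0.380) + Φ(-5.532) = 0.6481 + 0.0000 = 0.6481.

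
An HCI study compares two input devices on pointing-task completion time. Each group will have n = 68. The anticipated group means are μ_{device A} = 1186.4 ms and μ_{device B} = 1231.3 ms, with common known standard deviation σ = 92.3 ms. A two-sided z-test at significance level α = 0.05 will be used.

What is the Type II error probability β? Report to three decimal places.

β ≈ 0.190

Standardized effect: d = |μ_{device A} − μ_{device B}| / σ = |1186.4 − 1231.3| / 92.3 = 0.4865
Noncentrality parameter: δ = d·√(n/2) = 0.4865 × √(68/2) = 2.8365
Two-sided α = 0.05 → critical value z_{0.025} = 1.960.
Power = Φ(δ − 1.960) + Φ(−δ − 1.960) = Φ(0.877) + Φ(-4.796) = 0.8096 + 0.0000 = 0.8096.
Type II error: β = 1 − power = 1 − 0.8096 = 0.1904.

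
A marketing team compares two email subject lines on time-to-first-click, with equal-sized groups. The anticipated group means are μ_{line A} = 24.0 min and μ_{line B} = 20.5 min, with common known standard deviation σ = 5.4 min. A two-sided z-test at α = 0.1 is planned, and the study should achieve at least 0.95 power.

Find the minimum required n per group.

Standardized effect: d = |μ_{line A} − μ_{line B}| / σ = |24.0 − 20.5| / 5.4 = 0.6481
Set Φ(δ − 1.645) = 0.95; then δ − 1.645 = Φ⁻¹(0.95) = 1.645, giving δ = 3.290.
(Ignoring the negligible lower-tail rejection probability gives the usual closed-form inversion.)
δ = d·√(n/2) ⇒ n = 2(δ/d)² = 2 × (3.290 / 0.6481)² = 51.52.
Rounding up, n = 52 per group.

n = 52 per group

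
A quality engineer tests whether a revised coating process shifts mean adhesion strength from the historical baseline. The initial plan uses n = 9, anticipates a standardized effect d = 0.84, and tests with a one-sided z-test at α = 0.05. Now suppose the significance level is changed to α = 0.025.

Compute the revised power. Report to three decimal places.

δ = d·√n = 0.84 × √9 = 2.5200 (unchanged). New critical value: z_{0.025} = 1.960.
Revised power = P(Z > 1.960 − δ) = Φ(0.560) = 0.7123.

Power ≈ 0.712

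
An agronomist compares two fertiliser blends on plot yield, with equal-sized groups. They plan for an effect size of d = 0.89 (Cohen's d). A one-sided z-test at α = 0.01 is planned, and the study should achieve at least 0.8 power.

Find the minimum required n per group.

n = 26 per group

Set Φ(δ − 2.326) = 0.8; then δ − 2.326 = Φ⁻¹(0.8) = 0.842, giving δ = 3.168.
δ = d·√(n/2) ⇒ n = 2(δ/d)² = 2 × (3.168 / 0.89)² = 25.34.
Rounding up, n = 26 per group.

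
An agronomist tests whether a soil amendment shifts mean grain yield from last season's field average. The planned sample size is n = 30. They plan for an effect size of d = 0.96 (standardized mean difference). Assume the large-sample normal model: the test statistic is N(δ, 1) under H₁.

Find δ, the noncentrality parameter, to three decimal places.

δ = d·√n = 0.96 × √30 = 5.2581

δ ≈ 5.258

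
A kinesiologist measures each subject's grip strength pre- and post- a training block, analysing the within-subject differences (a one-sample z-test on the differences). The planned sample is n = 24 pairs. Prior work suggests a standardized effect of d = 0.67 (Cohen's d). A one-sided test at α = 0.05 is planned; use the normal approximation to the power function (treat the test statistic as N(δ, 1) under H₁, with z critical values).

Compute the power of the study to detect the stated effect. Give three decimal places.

Power ≈ 0.949

Noncentrality parameter: δ = d·√n = 0.67 × √24 = 3.2823
One-sided α = 0.05 → critical value z_{0.05} = 1.645.
Power = Φ(δ − 1.645) = Φ(1.637) = 0.9492.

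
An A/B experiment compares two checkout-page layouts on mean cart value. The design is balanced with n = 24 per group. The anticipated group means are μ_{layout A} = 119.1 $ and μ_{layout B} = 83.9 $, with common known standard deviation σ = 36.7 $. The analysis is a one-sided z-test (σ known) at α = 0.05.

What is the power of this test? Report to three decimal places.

Power ≈ 0.953

Standardized effect: d = |μ_{layout A} − μ_{layout B}| / σ = |119.1 − 83.9| / 36.7 = 0.9591
Noncentrality parameter: δ = d·√(n/2) = 0.9591 × √(24/2) = 3.3225
Critical value for a one-sided test at α = 0.05: z_α = 1.645.
Power = Φ(δ − 1.645) = Φ(1.678) = 0.9533.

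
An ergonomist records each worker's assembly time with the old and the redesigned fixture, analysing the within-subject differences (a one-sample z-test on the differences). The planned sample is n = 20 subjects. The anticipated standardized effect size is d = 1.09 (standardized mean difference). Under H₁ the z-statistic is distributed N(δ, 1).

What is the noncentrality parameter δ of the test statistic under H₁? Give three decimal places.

δ ≈ 4.875

δ = d·√n = 1.09 × √20 = 4.8746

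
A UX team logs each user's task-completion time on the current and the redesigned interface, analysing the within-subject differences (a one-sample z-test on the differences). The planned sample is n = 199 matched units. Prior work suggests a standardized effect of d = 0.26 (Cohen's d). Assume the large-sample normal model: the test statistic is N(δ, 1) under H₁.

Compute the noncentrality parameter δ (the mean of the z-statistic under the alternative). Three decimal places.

The noncentrality parameter scales effect size by the design's sample-size factor: δ = d·√n = 0.26 × √199 = 3.6678

δ ≈ 3.668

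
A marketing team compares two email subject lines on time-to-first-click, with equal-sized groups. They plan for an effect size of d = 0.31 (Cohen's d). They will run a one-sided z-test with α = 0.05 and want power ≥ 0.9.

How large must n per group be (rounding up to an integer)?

Set Φ(δ − 1.645) = 0.9; then δ − 1.645 = Φ⁻¹(0.9) = 1.282, giving δ = 2.926.
δ = d·√(n/2) ⇒ n = 2(δ/d)² = 2 × (2.926 / 0.31)² = 178.23.
Round up to the next whole unit.

n = 179 per group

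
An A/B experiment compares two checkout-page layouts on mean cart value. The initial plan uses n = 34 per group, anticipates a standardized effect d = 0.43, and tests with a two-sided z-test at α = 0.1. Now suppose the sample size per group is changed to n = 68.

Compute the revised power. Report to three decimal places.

Power ≈ 0.806

With n = 68 per group: δ = d·√(n/2) = 0.43 × √(68/2) = 2.5073. Critical value z_{0.05} = 1.645.
Revised power = Φ(δ − 1.645) + Φ(−δ − 1.645) = Φ(0.862) + Φ(-4.152) = 0.8058 + 0.0000 = 0.8058.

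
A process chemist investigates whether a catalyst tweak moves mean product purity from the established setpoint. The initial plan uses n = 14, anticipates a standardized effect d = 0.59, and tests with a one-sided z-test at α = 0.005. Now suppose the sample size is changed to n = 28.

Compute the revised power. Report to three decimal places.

With n = 28: δ = d·√n = 0.59 × √28 = 3.1220. Critical value z_{0.005} = 2.576.
Revised power = Φ(δ − 2.576) = Φ(0.546) = 0.7075.

Power ≈ 0.708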